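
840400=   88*9550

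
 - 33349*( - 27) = 900423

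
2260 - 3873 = - 1613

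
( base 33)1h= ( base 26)1o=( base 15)35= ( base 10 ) 50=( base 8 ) 62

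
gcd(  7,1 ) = 1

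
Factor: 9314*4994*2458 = 2^3*11^1*227^1*1229^1 * 4657^1 =114331697128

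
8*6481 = 51848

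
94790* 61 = 5782190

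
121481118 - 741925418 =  - 620444300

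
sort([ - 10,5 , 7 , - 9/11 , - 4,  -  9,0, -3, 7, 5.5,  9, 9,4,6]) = [ - 10, - 9,  -  4, - 3,-9/11, 0,4, 5 , 5.5, 6, 7 , 7,  9, 9]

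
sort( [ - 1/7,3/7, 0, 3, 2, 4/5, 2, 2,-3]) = [- 3,- 1/7,0, 3/7, 4/5, 2,2,2, 3]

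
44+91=135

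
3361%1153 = 1055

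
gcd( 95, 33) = 1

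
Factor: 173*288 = 49824 = 2^5*3^2*173^1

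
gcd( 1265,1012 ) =253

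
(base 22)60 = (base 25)57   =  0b10000100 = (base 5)1012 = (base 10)132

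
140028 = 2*70014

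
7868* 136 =1070048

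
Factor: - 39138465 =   -  3^1*5^1*2609231^1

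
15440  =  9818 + 5622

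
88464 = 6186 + 82278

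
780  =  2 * 390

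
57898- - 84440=142338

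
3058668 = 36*84963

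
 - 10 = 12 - 22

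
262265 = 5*52453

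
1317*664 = 874488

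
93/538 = 93/538 = 0.17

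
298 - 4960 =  - 4662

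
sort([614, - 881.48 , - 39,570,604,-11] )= [ - 881.48, - 39, - 11, 570,  604, 614 ]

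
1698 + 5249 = 6947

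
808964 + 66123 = 875087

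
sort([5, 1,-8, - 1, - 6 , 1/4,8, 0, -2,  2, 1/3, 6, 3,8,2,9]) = [ - 8, - 6, - 2, - 1, 0, 1/4, 1/3, 1  ,  2,2,3, 5, 6,8, 8, 9] 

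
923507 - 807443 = 116064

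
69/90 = 23/30 = 0.77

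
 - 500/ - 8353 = 500/8353 = 0.06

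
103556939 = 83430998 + 20125941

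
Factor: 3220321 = 13^1 * 247717^1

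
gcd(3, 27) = 3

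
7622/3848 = 103/52 = 1.98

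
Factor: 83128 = 2^3*10391^1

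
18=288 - 270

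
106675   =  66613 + 40062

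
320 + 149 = 469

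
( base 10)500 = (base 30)gk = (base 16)1f4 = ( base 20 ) 150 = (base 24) kk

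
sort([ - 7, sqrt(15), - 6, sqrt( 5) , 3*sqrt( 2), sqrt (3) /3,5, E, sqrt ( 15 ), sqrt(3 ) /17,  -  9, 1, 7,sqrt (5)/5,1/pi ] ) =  [ - 9,  -  7,-6  ,  sqrt(3 ) /17, 1/pi,  sqrt(5 ) /5, sqrt( 3)/3,1,sqrt(5), E, sqrt(15) , sqrt( 15), 3*sqrt(2 ),5, 7 ]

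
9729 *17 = 165393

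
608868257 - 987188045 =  - 378319788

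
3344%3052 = 292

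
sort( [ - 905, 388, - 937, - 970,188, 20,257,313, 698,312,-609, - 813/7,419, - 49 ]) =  [ - 970, - 937 ,-905, - 609,-813/7 , -49,20, 188,257,312,313 , 388 , 419, 698]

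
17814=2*8907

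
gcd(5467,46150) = 71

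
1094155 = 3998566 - 2904411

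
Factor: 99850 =2^1*5^2 * 1997^1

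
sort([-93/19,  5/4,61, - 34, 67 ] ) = [ - 34, - 93/19,  5/4,61,67 ]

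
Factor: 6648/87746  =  2^2*3^1*73^( - 1 )*277^1 * 601^( - 1) = 3324/43873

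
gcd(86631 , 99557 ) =1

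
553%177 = 22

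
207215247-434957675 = -227742428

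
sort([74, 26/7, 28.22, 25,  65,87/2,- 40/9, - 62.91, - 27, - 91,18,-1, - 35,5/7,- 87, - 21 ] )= [ - 91, - 87, - 62.91, - 35, - 27, - 21, - 40/9, - 1, 5/7,26/7,18, 25, 28.22,87/2,65,74 ]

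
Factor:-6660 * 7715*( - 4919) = 2^2*3^2*5^2 * 37^1*1543^1*4919^1 = 252747566100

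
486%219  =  48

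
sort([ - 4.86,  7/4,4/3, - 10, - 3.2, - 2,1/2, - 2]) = [ - 10, - 4.86 ,-3.2 , - 2, - 2,  1/2,4/3, 7/4]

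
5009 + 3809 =8818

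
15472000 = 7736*2000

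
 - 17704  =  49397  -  67101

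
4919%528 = 167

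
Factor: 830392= 2^3*23^1*4513^1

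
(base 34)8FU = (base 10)9788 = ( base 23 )IBD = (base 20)1498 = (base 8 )23074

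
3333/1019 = 3333/1019= 3.27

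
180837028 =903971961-723134933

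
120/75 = 8/5 = 1.60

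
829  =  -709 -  - 1538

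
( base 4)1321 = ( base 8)171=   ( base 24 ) 51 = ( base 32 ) 3p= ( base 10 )121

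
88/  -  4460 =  - 1 + 1093/1115 = -  0.02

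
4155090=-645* ( - 6442) 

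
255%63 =3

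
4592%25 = 17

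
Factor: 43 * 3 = 3^1*43^1 = 129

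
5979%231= 204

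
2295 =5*459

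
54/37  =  54/37 = 1.46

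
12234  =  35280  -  23046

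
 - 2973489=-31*95919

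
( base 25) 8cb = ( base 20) D5B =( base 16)14BF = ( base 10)5311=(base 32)55V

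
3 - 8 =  - 5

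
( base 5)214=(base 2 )111011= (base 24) 2B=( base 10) 59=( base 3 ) 2012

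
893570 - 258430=635140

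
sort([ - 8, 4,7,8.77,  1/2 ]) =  [ - 8, 1/2,4, 7,8.77] 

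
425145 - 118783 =306362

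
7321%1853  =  1762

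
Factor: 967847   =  967847^1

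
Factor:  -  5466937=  - 7^1*780991^1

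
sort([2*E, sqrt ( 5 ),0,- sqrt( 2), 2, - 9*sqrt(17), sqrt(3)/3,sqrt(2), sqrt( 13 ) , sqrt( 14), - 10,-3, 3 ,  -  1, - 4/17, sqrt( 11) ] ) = [ - 9*sqrt( 17 ),-10, - 3,  -  sqrt(2), - 1,-4/17,0 , sqrt(3 )/3, sqrt( 2 ),2, sqrt(5),3, sqrt(11), sqrt( 13 ),sqrt( 14), 2 * E ]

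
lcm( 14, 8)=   56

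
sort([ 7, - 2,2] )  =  [ - 2, 2,7] 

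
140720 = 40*3518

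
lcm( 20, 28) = 140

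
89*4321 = 384569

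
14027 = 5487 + 8540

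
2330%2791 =2330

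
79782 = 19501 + 60281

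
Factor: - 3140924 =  -2^2 * 59^1*13309^1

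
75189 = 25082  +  50107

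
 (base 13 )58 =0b1001001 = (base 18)41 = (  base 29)2f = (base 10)73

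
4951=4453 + 498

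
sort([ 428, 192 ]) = [ 192, 428]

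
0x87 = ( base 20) 6F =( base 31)4B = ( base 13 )a5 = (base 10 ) 135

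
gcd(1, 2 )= 1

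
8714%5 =4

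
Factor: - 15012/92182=-7506/46091  =  - 2^1*3^3 * 139^1*46091^ ( - 1 ) 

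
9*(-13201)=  - 118809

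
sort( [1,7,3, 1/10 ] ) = [1/10,  1,3, 7]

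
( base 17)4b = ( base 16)4f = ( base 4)1033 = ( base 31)2H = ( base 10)79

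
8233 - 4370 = 3863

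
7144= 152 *47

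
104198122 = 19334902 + 84863220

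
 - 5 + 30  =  25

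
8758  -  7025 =1733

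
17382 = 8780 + 8602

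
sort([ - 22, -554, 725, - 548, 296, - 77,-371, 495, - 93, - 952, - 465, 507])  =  [ - 952, - 554, - 548, - 465 , - 371,-93, - 77,-22, 296,495, 507, 725 ]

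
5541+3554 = 9095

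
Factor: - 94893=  - 3^1*47^1*673^1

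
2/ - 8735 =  - 1 + 8733/8735 = - 0.00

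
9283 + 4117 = 13400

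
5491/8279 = 323/487 = 0.66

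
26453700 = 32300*819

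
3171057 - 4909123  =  - 1738066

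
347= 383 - 36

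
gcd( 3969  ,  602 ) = 7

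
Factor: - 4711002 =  - 2^1*3^1*785167^1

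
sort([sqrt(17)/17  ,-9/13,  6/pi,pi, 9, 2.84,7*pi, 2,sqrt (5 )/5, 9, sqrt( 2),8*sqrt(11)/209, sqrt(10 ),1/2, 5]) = [-9/13, 8*sqrt( 11)/209 , sqrt( 17)/17, sqrt( 5)/5, 1/2,sqrt( 2),6/pi , 2, 2.84  ,  pi , sqrt( 10 ), 5,  9, 9, 7*pi]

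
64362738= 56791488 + 7571250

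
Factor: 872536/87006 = 2^2 * 3^ ( - 1 ) * 7^1*17^( - 1)*853^( - 1 ) * 15581^1 = 436268/43503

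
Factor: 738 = 2^1*3^2*41^1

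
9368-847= 8521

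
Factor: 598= 2^1 * 13^1 * 23^1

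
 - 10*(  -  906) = 9060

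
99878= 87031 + 12847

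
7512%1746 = 528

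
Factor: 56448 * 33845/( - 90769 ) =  - 2^7*3^2 *5^1 * 7^2*967^1*12967^( - 1 )  =  - 272926080/12967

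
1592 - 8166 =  - 6574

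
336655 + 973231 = 1309886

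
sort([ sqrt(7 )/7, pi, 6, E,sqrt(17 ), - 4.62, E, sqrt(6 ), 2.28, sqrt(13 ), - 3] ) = [ - 4.62, - 3,sqrt (7 ) /7, 2.28,sqrt(6), E, E,pi,sqrt(13 ),sqrt( 17 ), 6]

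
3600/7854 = 600/1309 = 0.46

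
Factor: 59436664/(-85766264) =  - 7429583/10720783 = - 7^1*23^( - 1)*43^1* 24683^1*466121^( - 1) 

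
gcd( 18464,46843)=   1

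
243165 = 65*3741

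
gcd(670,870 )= 10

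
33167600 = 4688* 7075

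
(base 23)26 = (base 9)57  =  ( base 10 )52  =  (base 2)110100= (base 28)1O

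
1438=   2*719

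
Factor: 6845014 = 2^1*11^1*311137^1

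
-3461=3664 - 7125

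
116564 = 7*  16652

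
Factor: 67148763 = 3^1*11^1*2034811^1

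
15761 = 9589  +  6172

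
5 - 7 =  - 2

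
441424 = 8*55178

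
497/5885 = 497/5885 =0.08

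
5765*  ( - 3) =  - 17295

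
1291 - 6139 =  - 4848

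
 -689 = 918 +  - 1607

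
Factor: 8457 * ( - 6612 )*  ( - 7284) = 2^4 *3^3 *19^1*29^1*607^1*2819^1  =  407304410256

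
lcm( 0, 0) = 0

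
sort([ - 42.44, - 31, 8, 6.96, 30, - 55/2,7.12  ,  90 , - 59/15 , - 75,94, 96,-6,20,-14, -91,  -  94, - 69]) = [-94, - 91,-75, - 69, - 42.44, - 31, - 55/2, -14, - 6, - 59/15, 6.96, 7.12, 8, 20,30, 90 , 94  ,  96]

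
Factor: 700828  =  2^2*241^1*727^1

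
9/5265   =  1/585 = 0.00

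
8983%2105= 563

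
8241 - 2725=5516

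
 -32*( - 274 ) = 8768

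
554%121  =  70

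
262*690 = 180780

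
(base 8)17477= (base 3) 101222021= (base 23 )F2I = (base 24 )dl7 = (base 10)7999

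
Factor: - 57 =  - 3^1*19^1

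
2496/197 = 12 + 132/197 = 12.67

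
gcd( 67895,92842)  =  1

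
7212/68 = 1803/17 = 106.06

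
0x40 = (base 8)100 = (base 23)2i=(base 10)64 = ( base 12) 54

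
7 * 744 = 5208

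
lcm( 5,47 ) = 235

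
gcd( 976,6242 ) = 2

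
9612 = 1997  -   - 7615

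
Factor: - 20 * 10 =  - 200 = - 2^3*5^2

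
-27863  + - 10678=-38541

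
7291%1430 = 141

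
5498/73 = 5498/73 = 75.32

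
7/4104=7/4104 = 0.00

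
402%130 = 12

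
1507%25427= 1507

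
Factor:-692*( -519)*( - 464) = -2^6*3^1*29^1*173^2 = -166644672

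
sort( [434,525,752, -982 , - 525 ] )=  [  -  982, - 525,434, 525, 752 ]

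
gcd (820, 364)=4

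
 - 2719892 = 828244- 3548136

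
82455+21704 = 104159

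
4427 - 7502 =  - 3075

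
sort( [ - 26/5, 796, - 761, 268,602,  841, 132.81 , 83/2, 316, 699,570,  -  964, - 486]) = [-964,-761,-486,-26/5,83/2, 132.81 , 268, 316, 570,602, 699, 796,841]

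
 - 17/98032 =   -  17/98032 = - 0.00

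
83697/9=27899/3 = 9299.67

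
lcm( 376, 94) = 376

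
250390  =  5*50078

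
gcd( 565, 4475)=5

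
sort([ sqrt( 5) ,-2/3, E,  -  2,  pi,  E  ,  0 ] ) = [ - 2, -2/3, 0, sqrt ( 5 ), E,E, pi ] 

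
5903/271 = 21 + 212/271 = 21.78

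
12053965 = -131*( - 92015) 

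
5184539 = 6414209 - 1229670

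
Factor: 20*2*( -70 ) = -2800   =  - 2^4*5^2*7^1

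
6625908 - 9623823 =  - 2997915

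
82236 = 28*2937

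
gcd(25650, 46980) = 270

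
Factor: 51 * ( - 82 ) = -2^1*3^1*17^1*41^1 = - 4182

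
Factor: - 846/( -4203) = 94/467 = 2^1*47^1*467^(- 1 ) 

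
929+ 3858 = 4787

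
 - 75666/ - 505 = 149 + 421/505 = 149.83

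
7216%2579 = 2058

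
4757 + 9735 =14492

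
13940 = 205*68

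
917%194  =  141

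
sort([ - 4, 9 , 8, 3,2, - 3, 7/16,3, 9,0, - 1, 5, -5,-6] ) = [ - 6, - 5, - 4, - 3, - 1,0,7/16, 2, 3,  3, 5,8,9, 9] 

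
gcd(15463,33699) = 47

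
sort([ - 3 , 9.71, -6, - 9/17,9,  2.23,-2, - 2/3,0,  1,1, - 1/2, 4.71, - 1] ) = [ - 6,-3, - 2,-1, - 2/3, - 9/17 ,-1/2,0, 1, 1, 2.23,  4.71,9, 9.71] 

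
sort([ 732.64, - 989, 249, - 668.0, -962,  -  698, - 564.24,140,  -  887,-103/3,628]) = [ - 989 ,-962  , - 887, - 698, - 668.0, - 564.24, - 103/3, 140 , 249,628,  732.64] 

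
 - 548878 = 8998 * ( - 61) 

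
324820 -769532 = -444712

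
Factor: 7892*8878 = 2^3*23^1*193^1* 1973^1 = 70065176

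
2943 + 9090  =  12033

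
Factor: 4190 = 2^1*5^1 * 419^1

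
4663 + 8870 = 13533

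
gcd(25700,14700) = 100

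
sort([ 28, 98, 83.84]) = [ 28, 83.84, 98]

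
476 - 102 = 374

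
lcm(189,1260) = 3780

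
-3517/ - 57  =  61+40/57  =  61.70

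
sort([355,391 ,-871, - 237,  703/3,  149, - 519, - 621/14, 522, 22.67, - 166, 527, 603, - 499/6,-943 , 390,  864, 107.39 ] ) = [ - 943 ,  -  871, - 519, - 237, - 166, - 499/6, - 621/14, 22.67, 107.39,149 , 703/3,355, 390,  391 , 522, 527,603, 864 ] 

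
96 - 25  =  71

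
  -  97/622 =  - 97/622=- 0.16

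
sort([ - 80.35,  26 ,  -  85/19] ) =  [  -  80.35,-85/19, 26]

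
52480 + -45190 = 7290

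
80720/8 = 10090 = 10090.00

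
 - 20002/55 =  - 20002/55= - 363.67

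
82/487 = 82/487  =  0.17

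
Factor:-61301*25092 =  - 2^2*3^2*17^1*41^1*59^1*1039^1 = - 1538164692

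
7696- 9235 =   -  1539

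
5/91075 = 1/18215=0.00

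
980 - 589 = 391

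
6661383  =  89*74847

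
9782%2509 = 2255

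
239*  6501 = 1553739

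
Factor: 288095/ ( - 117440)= -2^ ( - 6 )*157^1=-157/64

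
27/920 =27/920 = 0.03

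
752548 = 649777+102771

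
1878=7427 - 5549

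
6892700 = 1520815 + 5371885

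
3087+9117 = 12204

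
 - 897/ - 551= 897/551 = 1.63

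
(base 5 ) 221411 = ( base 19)127H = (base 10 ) 7731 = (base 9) 11540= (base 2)1111000110011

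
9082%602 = 52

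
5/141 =5/141 = 0.04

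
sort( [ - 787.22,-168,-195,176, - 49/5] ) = [ - 787.22, - 195, -168, - 49/5, 176]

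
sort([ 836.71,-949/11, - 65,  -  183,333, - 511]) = [  -  511, - 183, - 949/11,  -  65, 333, 836.71] 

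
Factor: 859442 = 2^1*41^1*47^1*223^1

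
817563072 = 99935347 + 717627725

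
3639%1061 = 456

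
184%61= 1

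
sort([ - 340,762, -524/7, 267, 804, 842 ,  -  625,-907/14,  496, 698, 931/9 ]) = [ - 625, - 340, - 524/7, - 907/14, 931/9, 267,496,698, 762,804 , 842]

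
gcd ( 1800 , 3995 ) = 5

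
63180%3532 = 3136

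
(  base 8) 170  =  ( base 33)3L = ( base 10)120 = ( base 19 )66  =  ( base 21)5f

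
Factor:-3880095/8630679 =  -5^1*17^(-1 )*31^ (  -  1)* 53^( - 1) * 103^(-1)*258673^1 =-1293365/2876893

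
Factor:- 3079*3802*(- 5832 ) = 68271479856 = 2^4 * 3^6*1901^1*3079^1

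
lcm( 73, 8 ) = 584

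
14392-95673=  - 81281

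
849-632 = 217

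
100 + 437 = 537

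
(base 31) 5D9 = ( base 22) AH3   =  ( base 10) 5217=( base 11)3a13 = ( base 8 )12141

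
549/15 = 183/5 = 36.60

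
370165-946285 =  - 576120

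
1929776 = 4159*464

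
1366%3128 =1366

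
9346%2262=298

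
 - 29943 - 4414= - 34357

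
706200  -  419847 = 286353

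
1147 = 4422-3275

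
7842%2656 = 2530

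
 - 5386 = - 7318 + 1932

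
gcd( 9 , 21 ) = 3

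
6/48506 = 3/24253 =0.00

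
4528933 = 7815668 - 3286735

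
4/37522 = 2/18761=   0.00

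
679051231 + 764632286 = 1443683517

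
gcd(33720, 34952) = 8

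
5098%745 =628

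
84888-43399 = 41489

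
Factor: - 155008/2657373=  - 2^7*3^( -1)*7^1* 173^1*885791^( - 1 )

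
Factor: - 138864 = -2^4 * 3^1*11^1*263^1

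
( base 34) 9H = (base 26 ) cb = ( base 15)168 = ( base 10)323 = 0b101000011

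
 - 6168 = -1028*6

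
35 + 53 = 88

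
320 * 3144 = 1006080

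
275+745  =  1020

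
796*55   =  43780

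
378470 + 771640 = 1150110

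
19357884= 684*28301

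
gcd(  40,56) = 8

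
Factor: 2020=2^2*5^1*101^1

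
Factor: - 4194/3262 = - 3^2*7^(  -  1 ) = - 9/7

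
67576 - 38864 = 28712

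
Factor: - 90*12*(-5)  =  2^3*3^3*5^2 = 5400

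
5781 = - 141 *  (- 41)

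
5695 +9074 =14769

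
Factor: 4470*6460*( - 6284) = -181458040800 = - 2^5*3^1* 5^2*17^1*19^1 * 149^1*1571^1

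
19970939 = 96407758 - 76436819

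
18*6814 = 122652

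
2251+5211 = 7462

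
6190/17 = 6190/17 = 364.12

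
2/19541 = 2/19541 = 0.00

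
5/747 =5/747=0.01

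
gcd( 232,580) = 116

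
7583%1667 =915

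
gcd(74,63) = 1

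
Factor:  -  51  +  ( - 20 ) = - 71 = -71^1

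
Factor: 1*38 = 38  =  2^1*19^1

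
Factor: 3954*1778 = 2^2 * 3^1*  7^1* 127^1*659^1 = 7030212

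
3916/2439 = 1 + 1477/2439 = 1.61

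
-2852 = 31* (  -  92) 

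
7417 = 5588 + 1829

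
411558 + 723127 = 1134685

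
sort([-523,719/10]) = [-523, 719/10]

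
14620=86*170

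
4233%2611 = 1622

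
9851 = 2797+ 7054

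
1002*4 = 4008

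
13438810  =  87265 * 154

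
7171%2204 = 559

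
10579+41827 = 52406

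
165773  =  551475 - 385702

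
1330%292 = 162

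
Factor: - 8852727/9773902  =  -2^( - 1) *3^1 *13^2*19^1*919^1*4886951^( -1 )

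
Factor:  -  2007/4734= - 223/526 = - 2^(- 1)*223^1*263^(  -  1 ) 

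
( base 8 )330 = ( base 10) 216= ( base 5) 1331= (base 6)1000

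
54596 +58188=112784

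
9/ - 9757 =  - 1 + 9748/9757 = - 0.00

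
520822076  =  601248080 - 80426004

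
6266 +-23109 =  - 16843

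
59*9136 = 539024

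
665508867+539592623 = 1205101490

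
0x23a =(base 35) GA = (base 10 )570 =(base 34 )gq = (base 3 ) 210010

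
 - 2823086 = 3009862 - 5832948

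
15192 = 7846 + 7346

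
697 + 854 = 1551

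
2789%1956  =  833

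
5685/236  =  24 + 21/236 = 24.09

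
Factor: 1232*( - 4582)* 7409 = -2^5*7^1*11^1 * 29^1*31^1*79^1 * 239^1= - 41823982816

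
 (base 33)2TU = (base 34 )2P3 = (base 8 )6135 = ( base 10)3165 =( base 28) 411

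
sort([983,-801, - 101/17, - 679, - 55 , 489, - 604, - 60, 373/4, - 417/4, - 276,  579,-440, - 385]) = [ - 801, - 679,  -  604, - 440, - 385, - 276, -417/4, - 60, - 55,  -  101/17,373/4,489, 579, 983 ]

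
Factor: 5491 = 17^2*19^1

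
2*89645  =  179290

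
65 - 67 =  - 2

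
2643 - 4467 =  - 1824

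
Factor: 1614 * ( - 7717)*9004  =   - 112146962952 = - 2^3*3^1*269^1*2251^1 *7717^1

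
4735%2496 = 2239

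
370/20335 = 74/4067 = 0.02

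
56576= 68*832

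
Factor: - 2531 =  - 2531^1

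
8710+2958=11668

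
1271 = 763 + 508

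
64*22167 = 1418688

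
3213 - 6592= - 3379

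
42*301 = 12642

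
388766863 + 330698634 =719465497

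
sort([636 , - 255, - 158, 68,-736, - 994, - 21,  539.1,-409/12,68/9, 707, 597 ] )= [ - 994, - 736, - 255, - 158,  -  409/12,  -  21, 68/9, 68, 539.1, 597, 636, 707]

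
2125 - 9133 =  - 7008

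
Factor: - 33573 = - 3^1  *  19^2*31^1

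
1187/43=1187/43 = 27.60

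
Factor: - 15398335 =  - 5^1 * 89^1 * 34603^1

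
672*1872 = 1257984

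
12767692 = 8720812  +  4046880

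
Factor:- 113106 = -2^1 *3^1*7^1*2693^1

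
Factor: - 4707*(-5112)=24062184 = 2^3 * 3^4*71^1 *523^1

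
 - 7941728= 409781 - 8351509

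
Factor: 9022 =2^1*13^1*347^1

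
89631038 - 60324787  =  29306251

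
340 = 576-236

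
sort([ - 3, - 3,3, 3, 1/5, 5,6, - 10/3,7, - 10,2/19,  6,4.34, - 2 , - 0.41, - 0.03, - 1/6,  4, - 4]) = [-10, - 4 , - 10/3, - 3, - 3,-2, - 0.41,-1/6, - 0.03,2/19,1/5, 3, 3,  4,  4.34,  5,  6,6, 7]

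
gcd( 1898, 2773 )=1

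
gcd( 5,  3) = 1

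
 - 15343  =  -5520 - 9823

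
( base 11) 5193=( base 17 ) 16DA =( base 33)6AE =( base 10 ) 6878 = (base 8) 15336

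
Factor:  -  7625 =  - 5^3*61^1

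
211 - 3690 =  - 3479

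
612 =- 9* ( - 68 )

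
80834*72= 5820048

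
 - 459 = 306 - 765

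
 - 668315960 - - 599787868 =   -  68528092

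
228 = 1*228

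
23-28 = -5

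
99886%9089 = 8996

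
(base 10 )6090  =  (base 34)594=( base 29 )770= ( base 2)1011111001010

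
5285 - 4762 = 523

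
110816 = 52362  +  58454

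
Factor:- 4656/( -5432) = 2^1*3^1*7^(-1) = 6/7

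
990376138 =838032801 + 152343337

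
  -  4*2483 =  - 9932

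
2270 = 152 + 2118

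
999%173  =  134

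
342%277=65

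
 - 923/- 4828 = 13/68 = 0.19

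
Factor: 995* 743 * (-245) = -181124825 = - 5^2 *7^2*199^1*743^1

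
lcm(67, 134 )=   134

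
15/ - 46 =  - 1 + 31/46 = - 0.33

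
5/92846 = 5/92846 = 0.00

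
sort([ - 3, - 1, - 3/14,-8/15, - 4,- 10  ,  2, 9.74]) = [ - 10, - 4, - 3, - 1, - 8/15, - 3/14,2, 9.74] 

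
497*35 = 17395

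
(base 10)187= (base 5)1222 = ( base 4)2323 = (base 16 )bb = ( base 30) 67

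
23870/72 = 331 + 19/36 = 331.53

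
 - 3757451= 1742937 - 5500388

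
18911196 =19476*971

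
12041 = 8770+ 3271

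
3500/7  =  500 = 500.00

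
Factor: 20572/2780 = 37/5 = 5^( - 1 )*37^1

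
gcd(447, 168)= 3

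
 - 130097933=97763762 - 227861695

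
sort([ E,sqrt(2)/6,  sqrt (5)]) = [ sqrt(2)/6,sqrt(5),E]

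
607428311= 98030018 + 509398293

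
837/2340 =93/260 = 0.36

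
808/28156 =202/7039 = 0.03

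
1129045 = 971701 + 157344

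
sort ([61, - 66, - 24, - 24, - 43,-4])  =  [ - 66, - 43, - 24, - 24, - 4,61]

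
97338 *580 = 56456040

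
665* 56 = 37240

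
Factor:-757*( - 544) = 411808= 2^5 * 17^1*757^1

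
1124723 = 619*1817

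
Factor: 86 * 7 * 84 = 2^3*3^1*7^2*43^1 = 50568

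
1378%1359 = 19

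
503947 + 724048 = 1227995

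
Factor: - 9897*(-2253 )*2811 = 62679512151 = 3^3*751^1*937^1*3299^1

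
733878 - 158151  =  575727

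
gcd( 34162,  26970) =1798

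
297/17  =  297/17= 17.47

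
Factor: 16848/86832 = 13^1 * 67^(-1) = 13/67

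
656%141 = 92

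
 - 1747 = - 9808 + 8061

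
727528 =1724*422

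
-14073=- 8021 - 6052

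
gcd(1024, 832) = 64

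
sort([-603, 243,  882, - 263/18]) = [ - 603 , - 263/18 , 243, 882]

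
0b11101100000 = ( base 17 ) 691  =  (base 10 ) 1888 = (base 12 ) 1114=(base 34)1LI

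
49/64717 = 49/64717 = 0.00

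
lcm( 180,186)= 5580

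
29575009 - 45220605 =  - 15645596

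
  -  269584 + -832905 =-1102489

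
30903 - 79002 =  - 48099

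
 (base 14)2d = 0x29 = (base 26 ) 1F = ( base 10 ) 41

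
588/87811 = 588/87811 = 0.01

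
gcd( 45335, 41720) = 5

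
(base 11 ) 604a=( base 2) 1111101101000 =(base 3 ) 102000210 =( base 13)3876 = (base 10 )8040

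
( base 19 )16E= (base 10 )489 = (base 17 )1bd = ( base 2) 111101001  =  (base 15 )229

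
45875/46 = 45875/46 = 997.28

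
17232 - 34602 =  - 17370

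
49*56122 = 2749978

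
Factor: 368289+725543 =2^3 * 73^1 *1873^1 = 1093832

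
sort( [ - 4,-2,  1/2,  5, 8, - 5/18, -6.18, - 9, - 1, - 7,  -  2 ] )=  [ - 9,- 7, - 6.18, -4, -2,-2, - 1 , -5/18, 1/2, 5, 8]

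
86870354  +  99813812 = 186684166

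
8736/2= 4368 = 4368.00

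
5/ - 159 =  - 5/159 = - 0.03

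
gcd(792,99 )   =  99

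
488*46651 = 22765688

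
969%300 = 69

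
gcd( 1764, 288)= 36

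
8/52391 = 8/52391= 0.00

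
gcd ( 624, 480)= 48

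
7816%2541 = 193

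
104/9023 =104/9023 =0.01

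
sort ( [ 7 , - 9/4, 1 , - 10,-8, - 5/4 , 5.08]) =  [ - 10,  -  8,-9/4, - 5/4,1,5.08, 7] 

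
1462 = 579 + 883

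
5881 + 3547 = 9428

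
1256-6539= - 5283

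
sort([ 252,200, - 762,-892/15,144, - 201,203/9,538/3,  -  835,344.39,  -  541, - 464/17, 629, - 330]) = [  -  835,-762, - 541,  -  330, - 201, - 892/15, - 464/17,203/9,144,538/3, 200,252,344.39,  629]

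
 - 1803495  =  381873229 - 383676724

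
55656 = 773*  72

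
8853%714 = 285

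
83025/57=1456 + 11/19= 1456.58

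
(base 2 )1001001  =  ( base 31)2B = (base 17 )45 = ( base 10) 73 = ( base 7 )133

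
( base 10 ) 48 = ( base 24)20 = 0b110000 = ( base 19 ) 2A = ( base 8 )60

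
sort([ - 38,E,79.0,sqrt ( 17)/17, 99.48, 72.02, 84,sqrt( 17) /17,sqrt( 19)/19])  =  [- 38  ,  sqrt( 19 ) /19, sqrt(17 )/17, sqrt( 17 ) /17, E, 72.02, 79.0, 84 , 99.48]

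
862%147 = 127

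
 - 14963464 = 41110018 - 56073482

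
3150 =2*1575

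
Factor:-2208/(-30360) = 4/55 = 2^2*5^(-1 )*11^( - 1)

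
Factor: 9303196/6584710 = 2^1*5^(  -  1)*7^1*11^( - 1 ) * 31^(  -  1)* 53^1*1931^ ( - 1 )*6269^1 =4651598/3292355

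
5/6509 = 5/6509 = 0.00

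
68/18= 3 + 7/9 = 3.78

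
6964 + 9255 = 16219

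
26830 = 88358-61528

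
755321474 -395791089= 359530385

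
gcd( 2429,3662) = 1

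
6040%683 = 576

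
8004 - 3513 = 4491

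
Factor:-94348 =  - 2^2*103^1*229^1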